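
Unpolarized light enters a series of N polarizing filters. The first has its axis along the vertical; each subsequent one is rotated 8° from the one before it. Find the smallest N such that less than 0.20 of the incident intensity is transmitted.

N = 48

First polarizer halves the unpolarized light: factor 1/2.
Each further stage multiplies by cos²(8°) = 0.9806.
After N polarizers: T = 0.5·0.9806^(N−1). Require T < 0.20 ⇒ N−1 > ln(0.20/0.5)/ln(0.9806) = 46.85, so N−1 ≥ 47 and N = 48.
Check: N=48 gives T = 0.1994 < 0.20; N=47 gives T = 0.2033.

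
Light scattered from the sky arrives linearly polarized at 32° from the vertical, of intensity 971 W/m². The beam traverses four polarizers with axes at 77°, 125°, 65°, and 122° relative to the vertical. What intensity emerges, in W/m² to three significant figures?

I₁ = 971 W/m² · cos²(45°) = 485.5 W/m².
I₂ = I₁ · cos²(48°) = 485.5 · 0.4477 = 217.4 W/m².
I₃ = I₂ · cos²(60°) = 217.4 · 0.25 = 54.34 W/m².
I₄ = I₃ · cos²(57°) = 54.34 · 0.2966 = 16.12 W/m².

I ≈ 16.1 W/m²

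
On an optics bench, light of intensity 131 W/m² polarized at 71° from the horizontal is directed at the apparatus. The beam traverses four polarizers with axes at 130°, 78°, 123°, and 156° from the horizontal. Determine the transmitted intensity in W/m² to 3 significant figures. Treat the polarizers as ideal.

I ≈ 4.63 W/m²

I₁ = 131 W/m² · cos²(59°) = 34.75 W/m².
I₂ = I₁ · cos²(52°) = 34.75 · 0.379 = 13.17 W/m².
I₃ = I₂ · cos²(45°) = 13.17 · 0.5 = 6.586 W/m².
I₄ = I₃ · cos²(33°) = 6.586 · 0.7034 = 4.632 W/m².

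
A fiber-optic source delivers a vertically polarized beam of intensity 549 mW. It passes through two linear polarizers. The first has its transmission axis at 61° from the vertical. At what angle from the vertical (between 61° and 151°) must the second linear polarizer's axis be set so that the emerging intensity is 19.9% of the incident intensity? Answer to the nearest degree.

I₁ = I₀ cos²(61° − 0°) = I₀ cos²(61°) = 0.235 I₀.
Need I₂/I₀ = 0.199, so cos²(θ − 61°) = 0.199 / 0.235 = 0.8467.
θ − 61° = arccos(√0.8467) = 23.1°, giving θ ≈ 61 + 23.1 = 84.1°.

θ ≈ 84°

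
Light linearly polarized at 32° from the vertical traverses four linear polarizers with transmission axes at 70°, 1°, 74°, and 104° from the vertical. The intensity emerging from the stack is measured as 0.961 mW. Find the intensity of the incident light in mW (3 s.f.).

I₁ = I₀ cos²(70° − 32°) = I₀ cos²(38°) = 0.621 I₀.
I₂ = I₁ cos²(1° − 70°) = 0.621 I₀ · cos²(69°) = 0.07975 I₀.
I₃ = I₂ cos²(74° − 1°) = 0.07975 I₀ · cos²(73°) = 0.006817 I₀.
I₄ = I₃ cos²(104° − 74°) = 0.006817 I₀ · cos²(30°) = 0.005113 I₀.
So 0.961 mW = 0.005113 I₀, giving I₀ = 0.961/0.005113 = 188 mW.

I₀ ≈ 188 mW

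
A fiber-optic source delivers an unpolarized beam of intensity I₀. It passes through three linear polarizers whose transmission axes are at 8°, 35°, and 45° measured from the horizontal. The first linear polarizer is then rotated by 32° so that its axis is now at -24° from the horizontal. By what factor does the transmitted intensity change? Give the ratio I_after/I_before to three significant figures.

I_new/I_old ≈ 0.334

Before rotation:
Unpolarized light through the first polarizer → I₁ = ½ I₀, now polarized at 8°.
I₂ = I₁ cos²(35° − 8°) = 0.5 I₀ · cos²(27°) = 0.3969 I₀.
I₃ = I₂ cos²(45° − 35°) = 0.3969 I₀ · cos²(10°) = 0.385 I₀.
After rotation:
Unpolarized light through the first polarizer → I₁ = ½ I₀, now polarized at -24°.
I₂ = I₁ cos²(35° + 24°) = 0.5 I₀ · cos²(59°) = 0.1326 I₀.
I₃ = I₂ cos²(45° − 35°) = 0.1326 I₀ · cos²(10°) = 0.1286 I₀.
Ratio = 0.1286 / 0.385 = 0.3341.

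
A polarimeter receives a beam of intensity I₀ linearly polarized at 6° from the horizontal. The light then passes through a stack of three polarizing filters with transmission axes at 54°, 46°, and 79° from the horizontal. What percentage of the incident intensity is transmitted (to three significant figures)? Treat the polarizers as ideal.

By Malus's law, I₁ = I₀ cos²(54° − 6°) = I₀ cos²(48°) = 0.4477 I₀.
I₂ = I₁ cos²(46° − 54°) = 0.4477 I₀ · cos²(8°) = 0.4391 I₀.
I₃ = I₂ cos²(79° − 46°) = 0.4391 I₀ · cos²(33°) = 0.3088 I₀.
That is 30.88% of the incident intensity.

≈ 30.9%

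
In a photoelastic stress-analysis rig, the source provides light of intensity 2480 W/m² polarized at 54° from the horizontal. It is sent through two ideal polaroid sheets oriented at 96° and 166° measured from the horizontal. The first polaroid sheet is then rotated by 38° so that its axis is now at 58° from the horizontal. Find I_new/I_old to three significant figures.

Before rotation:
I₁ = I₀ cos²(96° − 54°) = I₀ cos²(42°) = 0.5523 I₀.
I₂ = I₁ cos²(166° − 96°) = 0.5523 I₀ · cos²(70°) = 0.0646 I₀.
After rotation:
I₁ = I₀ cos²(58° − 54°) = I₀ cos²(4°) = 0.9951 I₀.
Angle between axes 1 and 2: 72°. I₂ = 0.9951 I₀ · cos²(72°) = 0.09503 I₀.
Ratio = 0.09503 / 0.0646 = 1.471.

I_new/I_old ≈ 1.47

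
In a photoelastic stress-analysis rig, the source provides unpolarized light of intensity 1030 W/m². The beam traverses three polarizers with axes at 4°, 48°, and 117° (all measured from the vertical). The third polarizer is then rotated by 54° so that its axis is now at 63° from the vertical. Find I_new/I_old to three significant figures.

I_new/I_old ≈ 7.26

Before rotation:
Unpolarized light through the first polarizer → I₁ = ½ I₀, now polarized at 4°.
I₂ = I₁ cos²(48° − 4°) = 0.5 I₀ · cos²(44°) = 0.2587 I₀.
I₃ = I₂ cos²(117° − 48°) = 0.2587 I₀ · cos²(69°) = 0.03323 I₀.
After rotation:
Unpolarized light through the first polarizer → I₁ = ½ I₀, now polarized at 4°.
I₂ = I₁ cos²(48° − 4°) = 0.5 I₀ · cos²(44°) = 0.2587 I₀.
I₃ = I₂ cos²(63° − 48°) = 0.2587 I₀ · cos²(15°) = 0.2414 I₀.
Ratio = 0.2414 / 0.03323 = 7.265.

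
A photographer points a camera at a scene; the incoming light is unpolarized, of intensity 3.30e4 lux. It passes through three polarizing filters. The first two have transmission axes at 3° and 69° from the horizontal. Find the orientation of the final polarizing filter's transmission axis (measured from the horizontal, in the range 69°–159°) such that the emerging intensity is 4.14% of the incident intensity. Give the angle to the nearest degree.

θ ≈ 114°

Unpolarized light through the first polarizer → I₁ = ½ I₀, now polarized at 3°.
I₂ = I₁ cos²(69° − 3°) = 0.5 I₀ · cos²(66°) = 0.08272 I₀.
Need I₃/I₀ = 0.0414, so cos²(θ − 69°) = 0.0414 / 0.08272 = 0.5005.
θ − 69° = arccos(√0.5005) = 45.0°, giving θ ≈ 69 + 45.0 = 114.0°.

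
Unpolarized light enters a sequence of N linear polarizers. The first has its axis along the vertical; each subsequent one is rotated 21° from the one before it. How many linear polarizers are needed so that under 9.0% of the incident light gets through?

N = 14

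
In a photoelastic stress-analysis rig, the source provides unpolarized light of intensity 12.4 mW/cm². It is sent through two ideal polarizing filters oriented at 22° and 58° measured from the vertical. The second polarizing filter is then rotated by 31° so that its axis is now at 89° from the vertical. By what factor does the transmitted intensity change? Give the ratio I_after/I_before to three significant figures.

Before rotation:
Unpolarized light through the first polarizer → I₁ = ½ I₀, now polarized at 22°.
I₂ = I₁ cos²(58° − 22°) = 0.5 I₀ · cos²(36°) = 0.3273 I₀.
After rotation:
Unpolarized light through the first polarizer → I₁ = ½ I₀, now polarized at 22°.
I₂ = I₁ cos²(89° − 22°) = 0.5 I₀ · cos²(67°) = 0.07634 I₀.
Ratio = 0.07634 / 0.3273 = 0.2333.

I_new/I_old ≈ 0.233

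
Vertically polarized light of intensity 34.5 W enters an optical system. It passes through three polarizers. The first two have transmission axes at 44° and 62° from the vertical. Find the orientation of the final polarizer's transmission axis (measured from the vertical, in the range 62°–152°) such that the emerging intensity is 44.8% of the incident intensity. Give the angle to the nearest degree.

θ ≈ 74°

I₁ = I₀ cos²(44° − 0°) = I₀ cos²(44°) = 0.5174 I₀.
I₂ = I₁ cos²(62° − 44°) = 0.5174 I₀ · cos²(18°) = 0.468 I₀.
Need I₃/I₀ = 0.448, so cos²(θ − 62°) = 0.448 / 0.468 = 0.9572.
θ − 62° = arccos(√0.9572) = 11.9°, giving θ ≈ 62 + 11.9 = 73.9°.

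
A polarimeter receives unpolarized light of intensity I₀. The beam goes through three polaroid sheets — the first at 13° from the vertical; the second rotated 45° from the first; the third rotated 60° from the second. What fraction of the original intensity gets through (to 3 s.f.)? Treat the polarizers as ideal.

≈ 0.0625 I₀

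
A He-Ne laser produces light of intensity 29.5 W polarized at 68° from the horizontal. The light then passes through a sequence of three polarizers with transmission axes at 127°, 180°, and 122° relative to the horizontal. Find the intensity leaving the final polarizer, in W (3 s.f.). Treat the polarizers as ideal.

I ≈ 0.796 W

I₁ = 29.5 W · cos²(59°) = 7.825 W.
I₂ = I₁ · cos²(53°) = 7.825 · 0.3622 = 2.834 W.
I₃ = I₂ · cos²(58°) = 2.834 · 0.2808 = 0.7959 W.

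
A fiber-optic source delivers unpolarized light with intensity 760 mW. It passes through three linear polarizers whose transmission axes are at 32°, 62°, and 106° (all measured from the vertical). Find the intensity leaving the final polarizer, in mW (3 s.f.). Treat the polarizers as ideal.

I ≈ 147 mW

Unpolarized light through the first polarizer → I₁ = 760 mW/2 = 380 mW, polarized at 32°.
I₂ = I₁ · cos²(30°) = 380 · 0.75 = 285 mW.
I₃ = I₂ · cos²(44°) = 285 · 0.5174 = 147.5 mW.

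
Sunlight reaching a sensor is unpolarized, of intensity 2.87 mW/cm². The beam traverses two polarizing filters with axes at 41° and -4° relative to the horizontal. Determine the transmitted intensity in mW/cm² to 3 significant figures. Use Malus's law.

I ≈ 0.718 mW/cm²

Unpolarized light through the first polarizer → I₁ = 2.87 mW/cm²/2 = 1.435 mW/cm², polarized at 41°.
I₂ = I₁ · cos²(45°) = 1.435 · 0.5 = 0.7175 mW/cm².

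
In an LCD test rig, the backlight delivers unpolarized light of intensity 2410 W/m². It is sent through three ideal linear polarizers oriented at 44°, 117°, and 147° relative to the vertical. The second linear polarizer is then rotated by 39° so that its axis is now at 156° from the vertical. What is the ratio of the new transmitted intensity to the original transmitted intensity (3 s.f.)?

I_new/I_old ≈ 2.14

Before rotation:
Unpolarized light through the first polarizer → I₁ = ½ I₀, now polarized at 44°.
I₂ = I₁ cos²(117° − 44°) = 0.5 I₀ · cos²(73°) = 0.04274 I₀.
I₃ = I₂ cos²(147° − 117°) = 0.04274 I₀ · cos²(30°) = 0.03206 I₀.
After rotation:
Unpolarized light through the first polarizer → I₁ = ½ I₀, now polarized at 44°.
Angle between axes 1 and 2: 68°. I₂ = 0.5 I₀ · cos²(68°) = 0.07017 I₀.
I₃ = I₂ cos²(147° − 156°) = 0.07017 I₀ · cos²(9°) = 0.06845 I₀.
Ratio = 0.06845 / 0.03206 = 2.135.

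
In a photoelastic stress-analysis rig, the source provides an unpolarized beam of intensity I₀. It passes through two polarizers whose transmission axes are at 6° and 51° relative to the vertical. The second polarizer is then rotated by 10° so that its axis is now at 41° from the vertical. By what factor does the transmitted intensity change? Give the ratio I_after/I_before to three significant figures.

Before rotation:
Unpolarized light through the first polarizer → I₁ = ½ I₀, now polarized at 6°.
I₂ = I₁ cos²(51° − 6°) = 0.5 I₀ · cos²(45°) = 0.25 I₀.
After rotation:
Unpolarized light through the first polarizer → I₁ = ½ I₀, now polarized at 6°.
I₂ = I₁ cos²(41° − 6°) = 0.5 I₀ · cos²(35°) = 0.3355 I₀.
Ratio = 0.3355 / 0.25 = 1.342.

I_new/I_old ≈ 1.34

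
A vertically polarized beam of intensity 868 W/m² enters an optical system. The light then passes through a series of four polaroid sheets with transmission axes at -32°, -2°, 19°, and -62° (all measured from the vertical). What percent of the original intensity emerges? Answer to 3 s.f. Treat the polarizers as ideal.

≈ 1.15%

I₁ = 868 W/m² · cos²(32°) = 624.3 W/m².
I₂ = I₁ · cos²(30°) = 624.3 · 0.75 = 468.2 W/m².
I₃ = I₂ · cos²(21°) = 468.2 · 0.8716 = 408.1 W/m².
I₄ = I₃ · cos²(81°) = 408.1 · 0.02447 = 9.986 W/m².
That is 1.15% of the incident intensity.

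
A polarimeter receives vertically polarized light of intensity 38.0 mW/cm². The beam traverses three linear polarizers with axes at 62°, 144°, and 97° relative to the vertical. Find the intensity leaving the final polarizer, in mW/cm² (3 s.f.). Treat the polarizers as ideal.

I ≈ 0.0755 mW/cm²

I₁ = 38.0 mW/cm² · cos²(62°) = 8.375 mW/cm².
I₂ = I₁ · cos²(82°) = 8.375 · 0.01937 = 0.1622 mW/cm².
I₃ = I₂ · cos²(47°) = 0.1622 · 0.4651 = 0.07545 mW/cm².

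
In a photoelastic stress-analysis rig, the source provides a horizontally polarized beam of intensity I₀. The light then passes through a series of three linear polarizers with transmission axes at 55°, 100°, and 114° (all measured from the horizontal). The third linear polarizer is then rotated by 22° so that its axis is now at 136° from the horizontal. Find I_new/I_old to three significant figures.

Before rotation:
I₁ = I₀ cos²(55° − 0°) = I₀ cos²(55°) = 0.329 I₀.
I₂ = I₁ cos²(100° − 55°) = 0.329 I₀ · cos²(45°) = 0.1645 I₀.
I₃ = I₂ cos²(114° − 100°) = 0.1645 I₀ · cos²(14°) = 0.1549 I₀.
After rotation:
I₁ = I₀ cos²(55° − 0°) = I₀ cos²(55°) = 0.329 I₀.
I₂ = I₁ cos²(100° − 55°) = 0.329 I₀ · cos²(45°) = 0.1645 I₀.
I₃ = I₂ cos²(136° − 100°) = 0.1645 I₀ · cos²(36°) = 0.1077 I₀.
Ratio = 0.1077 / 0.1549 = 0.6952.

I_new/I_old ≈ 0.695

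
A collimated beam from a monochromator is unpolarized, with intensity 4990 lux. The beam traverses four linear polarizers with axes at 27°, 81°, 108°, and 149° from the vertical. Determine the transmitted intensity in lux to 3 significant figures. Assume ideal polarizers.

Unpolarized light through the first polarizer → I₁ = 4990 lux/2 = 2495 lux, polarized at 27°.
I₂ = I₁ · cos²(54°) = 2495 · 0.3455 = 862 lux.
I₃ = I₂ · cos²(27°) = 862 · 0.7939 = 684.3 lux.
I₄ = I₃ · cos²(41°) = 684.3 · 0.5696 = 389.8 lux.

I ≈ 390 lux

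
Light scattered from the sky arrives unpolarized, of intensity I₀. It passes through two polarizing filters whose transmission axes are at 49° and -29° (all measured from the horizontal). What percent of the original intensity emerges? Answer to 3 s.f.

≈ 2.16%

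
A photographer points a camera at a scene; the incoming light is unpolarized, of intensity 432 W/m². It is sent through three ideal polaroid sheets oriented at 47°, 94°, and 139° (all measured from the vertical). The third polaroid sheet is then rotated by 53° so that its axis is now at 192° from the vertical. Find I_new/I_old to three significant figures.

Before rotation:
Unpolarized light through the first polarizer → I₁ = ½ I₀, now polarized at 47°.
I₂ = I₁ cos²(94° − 47°) = 0.5 I₀ · cos²(47°) = 0.2326 I₀.
I₃ = I₂ cos²(139° − 94°) = 0.2326 I₀ · cos²(45°) = 0.1163 I₀.
After rotation:
Unpolarized light through the first polarizer → I₁ = ½ I₀, now polarized at 47°.
I₂ = I₁ cos²(94° − 47°) = 0.5 I₀ · cos²(47°) = 0.2326 I₀.
Angle between axes 2 and 3: 82°. I₃ = 0.2326 I₀ · cos²(82°) = 0.004505 I₀.
Ratio = 0.004505 / 0.1163 = 0.03874.

I_new/I_old ≈ 0.0387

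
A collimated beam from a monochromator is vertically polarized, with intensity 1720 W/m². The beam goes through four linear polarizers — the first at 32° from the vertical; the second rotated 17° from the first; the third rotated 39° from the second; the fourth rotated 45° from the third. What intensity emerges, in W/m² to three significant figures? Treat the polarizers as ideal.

I ≈ 342 W/m²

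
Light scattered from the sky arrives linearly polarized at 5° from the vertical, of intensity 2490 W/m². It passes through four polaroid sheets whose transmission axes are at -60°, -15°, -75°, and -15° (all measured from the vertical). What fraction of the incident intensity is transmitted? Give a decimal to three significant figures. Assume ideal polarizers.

I/I₀ ≈ 0.00558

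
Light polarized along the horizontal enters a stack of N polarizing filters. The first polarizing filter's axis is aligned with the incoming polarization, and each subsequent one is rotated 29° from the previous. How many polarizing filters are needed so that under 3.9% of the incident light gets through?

First polarizer is aligned with the polarization: full transmission.
Each further stage multiplies by cos²(29°) = 0.765.
After N polarizers: T = 0.765^(N−1). Require T < 0.039 ⇒ N−1 > ln(0.039)/ln(0.765) = 12.11, so N−1 ≥ 13 and N = 14.
Check: N=14 gives T = 0.03071 < 0.039; N=13 gives T = 0.04015.

N = 14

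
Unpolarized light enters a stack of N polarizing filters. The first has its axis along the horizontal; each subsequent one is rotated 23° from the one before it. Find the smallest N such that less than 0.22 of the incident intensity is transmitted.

N = 6

First polarizer halves the unpolarized light: factor 1/2.
Each further stage multiplies by cos²(23°) = 0.8473.
After N polarizers: T = 0.5·0.8473^(N−1). Require T < 0.22 ⇒ N−1 > ln(0.22/0.5)/ln(0.8473) = 4.96, so N−1 ≥ 5 and N = 6.
Check: N=6 gives T = 0.2184 < 0.22; N=5 gives T = 0.2577.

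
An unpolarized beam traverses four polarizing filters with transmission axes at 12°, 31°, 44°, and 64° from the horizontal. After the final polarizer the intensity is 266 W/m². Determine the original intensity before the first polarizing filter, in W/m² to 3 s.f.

I₀ ≈ 710 W/m²

Unpolarized light through the first polarizer → I₁ = ½ I₀, now polarized at 12°.
I₂ = I₁ cos²(31° − 12°) = 0.5 I₀ · cos²(19°) = 0.447 I₀.
I₃ = I₂ cos²(44° − 31°) = 0.447 I₀ · cos²(13°) = 0.4244 I₀.
I₄ = I₃ cos²(64° − 44°) = 0.4244 I₀ · cos²(20°) = 0.3747 I₀.
So 266 W/m² = 0.3747 I₀, giving I₀ = 266/0.3747 = 709.8 W/m².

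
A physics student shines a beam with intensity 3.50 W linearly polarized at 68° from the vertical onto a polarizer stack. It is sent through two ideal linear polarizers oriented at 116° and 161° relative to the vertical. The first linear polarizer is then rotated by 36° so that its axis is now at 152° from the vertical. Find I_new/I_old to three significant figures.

Before rotation:
I₁ = I₀ cos²(116° − 68°) = I₀ cos²(48°) = 0.4477 I₀.
I₂ = I₁ cos²(161° − 116°) = 0.4477 I₀ · cos²(45°) = 0.2239 I₀.
After rotation:
I₁ = I₀ cos²(152° − 68°) = I₀ cos²(84°) = 0.01093 I₀.
I₂ = I₁ cos²(161° − 152°) = 0.01093 I₀ · cos²(9°) = 0.01066 I₀.
Ratio = 0.01066 / 0.2239 = 0.04761.

I_new/I_old ≈ 0.0476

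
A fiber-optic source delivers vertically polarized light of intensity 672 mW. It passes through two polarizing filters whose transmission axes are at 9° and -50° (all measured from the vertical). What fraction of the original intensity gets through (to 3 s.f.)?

I/I₀ ≈ 0.259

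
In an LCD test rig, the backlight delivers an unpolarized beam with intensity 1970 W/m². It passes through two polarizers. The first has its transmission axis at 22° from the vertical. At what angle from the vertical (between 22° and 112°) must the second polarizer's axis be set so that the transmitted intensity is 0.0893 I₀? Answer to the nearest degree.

Unpolarized light through the first polarizer → I₁ = ½ I₀, now polarized at 22°.
Need I₂/I₀ = 0.0893, so cos²(θ − 22°) = 0.0893 / 0.5 = 0.1786.
θ − 22° = arccos(√0.1786) = 65.0°, giving θ ≈ 22 + 65.0 = 87.0°.

θ ≈ 87°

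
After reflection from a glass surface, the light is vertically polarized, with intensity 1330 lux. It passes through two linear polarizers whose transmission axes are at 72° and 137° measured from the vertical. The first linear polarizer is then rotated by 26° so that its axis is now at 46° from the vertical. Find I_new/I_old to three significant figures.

I_new/I_old ≈ 0.00862

Before rotation:
I₁ = I₀ cos²(72° − 0°) = I₀ cos²(72°) = 0.09549 I₀.
I₂ = I₁ cos²(137° − 72°) = 0.09549 I₀ · cos²(65°) = 0.01706 I₀.
After rotation:
I₁ = I₀ cos²(46° − 0°) = I₀ cos²(46°) = 0.4826 I₀.
Angle between axes 1 and 2: 89°. I₂ = 0.4826 I₀ · cos²(89°) = 0.000147 I₀.
Ratio = 0.000147 / 0.01706 = 0.008618.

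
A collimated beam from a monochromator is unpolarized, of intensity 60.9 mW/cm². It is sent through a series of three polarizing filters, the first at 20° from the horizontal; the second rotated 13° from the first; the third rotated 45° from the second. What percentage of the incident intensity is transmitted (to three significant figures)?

Unpolarized light through the first polarizer → I₁ = 60.9 mW/cm²/2 = 30.45 mW/cm², polarized at 20°.
I₂ = I₁ · cos²(13°) = 30.45 · 0.9494 = 28.91 mW/cm².
I₃ = I₂ · cos²(45°) = 28.91 · 0.5 = 14.45 mW/cm².
That is 23.73% of the incident intensity.

≈ 23.7%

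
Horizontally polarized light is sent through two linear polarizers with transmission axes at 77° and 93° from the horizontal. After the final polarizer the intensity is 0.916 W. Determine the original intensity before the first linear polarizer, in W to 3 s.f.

I₁ = I₀ cos²(77° − 0°) = I₀ cos²(77°) = 0.0506 I₀.
I₂ = I₁ cos²(93° − 77°) = 0.0506 I₀ · cos²(16°) = 0.04676 I₀.
So 0.916 W = 0.04676 I₀, giving I₀ = 0.916/0.04676 = 19.59 W.

I₀ ≈ 19.6 W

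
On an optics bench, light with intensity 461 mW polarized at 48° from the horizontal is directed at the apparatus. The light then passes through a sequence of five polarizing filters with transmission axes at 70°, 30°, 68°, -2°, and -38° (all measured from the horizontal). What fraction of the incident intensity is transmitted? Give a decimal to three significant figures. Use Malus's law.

By Malus's law, I₁ = 461 mW · cos²(22°) = 396.3 mW.
I₂ = I₁ · cos²(40°) = 396.3 · 0.5868 = 232.6 mW.
I₃ = I₂ · cos²(38°) = 232.6 · 0.621 = 144.4 mW.
I₄ = I₃ · cos²(70°) = 144.4 · 0.117 = 16.89 mW.
I₅ = I₄ · cos²(36°) = 16.89 · 0.6545 = 11.06 mW.
Transmitted fraction = 0.02398.

I/I₀ ≈ 0.0240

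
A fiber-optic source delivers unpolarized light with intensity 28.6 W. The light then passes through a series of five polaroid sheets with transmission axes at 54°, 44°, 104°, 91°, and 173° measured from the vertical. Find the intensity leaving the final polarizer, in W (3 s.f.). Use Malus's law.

I ≈ 0.0638 W

Unpolarized light through the first polarizer → I₁ = 28.6 W/2 = 14.3 W, polarized at 54°.
I₂ = I₁ · cos²(10°) = 14.3 · 0.9698 = 13.87 W.
I₃ = I₂ · cos²(60°) = 13.87 · 0.25 = 3.467 W.
I₄ = I₃ · cos²(13°) = 3.467 · 0.9494 = 3.292 W.
I₅ = I₄ · cos²(82°) = 3.292 · 0.01937 = 0.06376 W.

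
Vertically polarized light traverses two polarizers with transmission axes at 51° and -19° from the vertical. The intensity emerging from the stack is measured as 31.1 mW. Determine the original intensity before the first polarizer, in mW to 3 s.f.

I₀ ≈ 671 mW

I₁ = I₀ cos²(51° − 0°) = I₀ cos²(51°) = 0.396 I₀.
I₂ = I₁ cos²(-19° − 51°) = 0.396 I₀ · cos²(70°) = 0.04633 I₀.
So 31.1 mW = 0.04633 I₀, giving I₀ = 31.1/0.04633 = 671.3 mW.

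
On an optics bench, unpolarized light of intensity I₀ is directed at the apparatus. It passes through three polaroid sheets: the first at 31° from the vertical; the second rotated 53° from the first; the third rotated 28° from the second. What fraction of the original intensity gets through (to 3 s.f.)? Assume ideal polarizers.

≈ 0.141 I₀

Unpolarized light through the first polarizer → I₁ = ½ I₀, now polarized at 31°.
I₂ = I₁ cos²(53°) = 0.5 · 0.3622 I₀ = 0.1811 I₀.
I₃ = I₂ cos²(28°) = 0.1811 · 0.7796 I₀ = 0.1412 I₀.
Transmitted fraction = 0.1412.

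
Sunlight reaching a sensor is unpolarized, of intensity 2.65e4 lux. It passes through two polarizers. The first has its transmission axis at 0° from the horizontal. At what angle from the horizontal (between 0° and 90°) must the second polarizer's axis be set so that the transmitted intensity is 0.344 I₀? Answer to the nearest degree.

Unpolarized light through the first polarizer → I₁ = ½ I₀, now polarized at 0°.
Need I₂/I₀ = 0.344, so cos²(θ − 0°) = 0.344 / 0.5 = 0.688.
θ − 0° = arccos(√0.688) = 34.0°, giving θ ≈ 0 + 34.0 = 34.0°.

θ ≈ 34°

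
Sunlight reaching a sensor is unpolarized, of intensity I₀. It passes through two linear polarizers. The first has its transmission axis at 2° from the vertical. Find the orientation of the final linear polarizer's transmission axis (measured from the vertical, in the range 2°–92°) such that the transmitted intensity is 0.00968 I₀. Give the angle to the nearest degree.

θ ≈ 84°

Unpolarized light through the first polarizer → I₁ = ½ I₀, now polarized at 2°.
Need I₂/I₀ = 0.00968, so cos²(θ − 2°) = 0.00968 / 0.5 = 0.01936.
θ − 2° = arccos(√0.01936) = 82.0°, giving θ ≈ 2 + 82.0 = 84.0°.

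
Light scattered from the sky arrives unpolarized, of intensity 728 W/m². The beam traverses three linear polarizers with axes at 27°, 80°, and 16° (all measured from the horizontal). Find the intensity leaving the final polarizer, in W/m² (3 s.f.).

I ≈ 25.3 W/m²

Unpolarized light through the first polarizer → I₁ = 728 W/m²/2 = 364 W/m², polarized at 27°.
I₂ = I₁ · cos²(53°) = 364 · 0.3622 = 131.8 W/m².
I₃ = I₂ · cos²(64°) = 131.8 · 0.1922 = 25.33 W/m².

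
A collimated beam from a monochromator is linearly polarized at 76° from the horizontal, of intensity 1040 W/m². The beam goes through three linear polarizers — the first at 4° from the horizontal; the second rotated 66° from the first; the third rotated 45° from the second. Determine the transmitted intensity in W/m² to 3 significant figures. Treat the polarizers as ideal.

I₁ = 1040 W/m² · cos²(72°) = 99.31 W/m².
I₂ = I₁ · cos²(66°) = 99.31 · 0.1654 = 16.43 W/m².
I₃ = I₂ · cos²(45°) = 16.43 · 0.5 = 8.215 W/m².

I ≈ 8.21 W/m²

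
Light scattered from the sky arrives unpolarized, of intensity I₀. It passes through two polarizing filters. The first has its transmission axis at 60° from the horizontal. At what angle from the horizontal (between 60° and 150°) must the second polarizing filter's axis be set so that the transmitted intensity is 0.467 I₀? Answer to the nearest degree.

θ ≈ 75°

Unpolarized light through the first polarizer → I₁ = ½ I₀, now polarized at 60°.
Need I₂/I₀ = 0.467, so cos²(θ − 60°) = 0.467 / 0.5 = 0.934.
θ − 60° = arccos(√0.934) = 14.9°, giving θ ≈ 60 + 14.9 = 74.9°.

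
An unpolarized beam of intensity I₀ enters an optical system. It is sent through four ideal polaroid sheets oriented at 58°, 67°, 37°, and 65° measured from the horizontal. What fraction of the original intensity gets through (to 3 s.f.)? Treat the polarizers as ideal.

Unpolarized light through the first polarizer → I₁ = ½ I₀, now polarized at 58°.
I₂ = I₁ cos²(67° − 58°) = 0.5 I₀ · cos²(9°) = 0.4878 I₀.
I₃ = I₂ cos²(37° − 67°) = 0.4878 I₀ · cos²(30°) = 0.3658 I₀.
I₄ = I₃ cos²(65° − 37°) = 0.3658 I₀ · cos²(28°) = 0.2852 I₀.
Transmitted fraction = 0.2852.

≈ 0.285 I₀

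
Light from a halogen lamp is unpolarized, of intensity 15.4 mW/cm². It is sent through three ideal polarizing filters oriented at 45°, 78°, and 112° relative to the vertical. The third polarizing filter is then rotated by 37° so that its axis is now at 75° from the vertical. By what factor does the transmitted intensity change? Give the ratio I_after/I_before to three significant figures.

Before rotation:
Unpolarized light through the first polarizer → I₁ = ½ I₀, now polarized at 45°.
I₂ = I₁ cos²(78° − 45°) = 0.5 I₀ · cos²(33°) = 0.3517 I₀.
I₃ = I₂ cos²(112° − 78°) = 0.3517 I₀ · cos²(34°) = 0.2417 I₀.
After rotation:
Unpolarized light through the first polarizer → I₁ = ½ I₀, now polarized at 45°.
I₂ = I₁ cos²(78° − 45°) = 0.5 I₀ · cos²(33°) = 0.3517 I₀.
I₃ = I₂ cos²(75° − 78°) = 0.3517 I₀ · cos²(3°) = 0.3507 I₀.
Ratio = 0.3507 / 0.2417 = 1.451.

I_new/I_old ≈ 1.45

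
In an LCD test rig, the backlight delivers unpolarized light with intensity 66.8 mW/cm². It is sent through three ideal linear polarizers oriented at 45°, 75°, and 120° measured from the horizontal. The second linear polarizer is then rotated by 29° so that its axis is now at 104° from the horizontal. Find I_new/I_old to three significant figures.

I_new/I_old ≈ 0.654

Before rotation:
Unpolarized light through the first polarizer → I₁ = ½ I₀, now polarized at 45°.
I₂ = I₁ cos²(75° − 45°) = 0.5 I₀ · cos²(30°) = 0.375 I₀.
I₃ = I₂ cos²(120° − 75°) = 0.375 I₀ · cos²(45°) = 0.1875 I₀.
After rotation:
Unpolarized light through the first polarizer → I₁ = ½ I₀, now polarized at 45°.
I₂ = I₁ cos²(104° − 45°) = 0.5 I₀ · cos²(59°) = 0.1326 I₀.
I₃ = I₂ cos²(120° − 104°) = 0.1326 I₀ · cos²(16°) = 0.1226 I₀.
Ratio = 0.1226 / 0.1875 = 0.6536.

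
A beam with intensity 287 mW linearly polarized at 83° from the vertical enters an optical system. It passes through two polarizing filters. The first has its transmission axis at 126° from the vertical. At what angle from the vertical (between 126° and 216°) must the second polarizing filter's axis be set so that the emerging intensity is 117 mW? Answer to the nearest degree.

By Malus's law, I₁ = I₀ cos²(126° − 83°) = I₀ cos²(43°) = 0.5349 I₀.
Target fraction: 117 / 287 mW = 0.4077 of I₀.
Need I₂/I₀ = 0.4077, so cos²(θ − 126°) = 0.4077 / 0.5349 = 0.7622.
θ − 126° = arccos(√0.7622) = 29.2°, giving θ ≈ 126 + 29.2 = 155.2°.

θ ≈ 155°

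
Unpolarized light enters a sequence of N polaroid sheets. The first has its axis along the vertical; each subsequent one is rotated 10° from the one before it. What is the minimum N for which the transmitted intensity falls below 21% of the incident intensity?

First polarizer halves the unpolarized light: factor 1/2.
Each further stage multiplies by cos²(10°) = 0.9698.
After N polarizers: T = 0.5·0.9698^(N−1). Require T < 0.21 ⇒ N−1 > ln(0.21/0.5)/ln(0.9698) = 28.33, so N−1 ≥ 29 and N = 30.
Check: N=30 gives T = 0.2058 < 0.21; N=29 gives T = 0.2122.

N = 30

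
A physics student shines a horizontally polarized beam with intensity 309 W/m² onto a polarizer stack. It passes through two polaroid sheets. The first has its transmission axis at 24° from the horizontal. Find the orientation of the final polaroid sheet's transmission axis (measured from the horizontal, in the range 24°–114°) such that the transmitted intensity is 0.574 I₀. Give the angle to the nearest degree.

θ ≈ 58°

I₁ = I₀ cos²(24° − 0°) = I₀ cos²(24°) = 0.8346 I₀.
Need I₂/I₀ = 0.574, so cos²(θ − 24°) = 0.574 / 0.8346 = 0.6878.
θ − 24° = arccos(√0.6878) = 34.0°, giving θ ≈ 24 + 34.0 = 58.0°.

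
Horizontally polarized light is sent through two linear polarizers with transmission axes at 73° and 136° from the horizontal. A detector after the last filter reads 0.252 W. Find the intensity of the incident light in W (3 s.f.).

I₁ = I₀ cos²(73° − 0°) = I₀ cos²(73°) = 0.08548 I₀.
I₂ = I₁ cos²(136° − 73°) = 0.08548 I₀ · cos²(63°) = 0.01762 I₀.
So 0.252 W = 0.01762 I₀, giving I₀ = 0.252/0.01762 = 14.3 W.

I₀ ≈ 14.3 W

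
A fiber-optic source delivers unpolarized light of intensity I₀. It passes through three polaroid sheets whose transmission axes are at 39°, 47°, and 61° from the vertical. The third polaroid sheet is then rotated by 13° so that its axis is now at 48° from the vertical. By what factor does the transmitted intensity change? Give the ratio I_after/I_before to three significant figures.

I_new/I_old ≈ 1.06

Before rotation:
Unpolarized light through the first polarizer → I₁ = ½ I₀, now polarized at 39°.
I₂ = I₁ cos²(47° − 39°) = 0.5 I₀ · cos²(8°) = 0.4903 I₀.
I₃ = I₂ cos²(61° − 47°) = 0.4903 I₀ · cos²(14°) = 0.4616 I₀.
After rotation:
Unpolarized light through the first polarizer → I₁ = ½ I₀, now polarized at 39°.
I₂ = I₁ cos²(47° − 39°) = 0.5 I₀ · cos²(8°) = 0.4903 I₀.
I₃ = I₂ cos²(48° − 47°) = 0.4903 I₀ · cos²(1°) = 0.4902 I₀.
Ratio = 0.4902 / 0.4616 = 1.062.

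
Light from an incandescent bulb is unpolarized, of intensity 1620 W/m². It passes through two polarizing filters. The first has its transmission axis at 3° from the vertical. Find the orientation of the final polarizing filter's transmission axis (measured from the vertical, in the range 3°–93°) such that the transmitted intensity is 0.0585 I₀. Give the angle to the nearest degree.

θ ≈ 73°

Unpolarized light through the first polarizer → I₁ = ½ I₀, now polarized at 3°.
Need I₂/I₀ = 0.0585, so cos²(θ − 3°) = 0.0585 / 0.5 = 0.117.
θ − 3° = arccos(√0.117) = 70.0°, giving θ ≈ 3 + 70.0 = 73.0°.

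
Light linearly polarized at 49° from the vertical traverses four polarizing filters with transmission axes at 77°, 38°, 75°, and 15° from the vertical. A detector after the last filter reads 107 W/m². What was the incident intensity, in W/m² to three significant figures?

I₀ ≈ 1430 W/m²

I₁ = I₀ cos²(77° − 49°) = I₀ cos²(28°) = 0.7796 I₀.
I₂ = I₁ cos²(38° − 77°) = 0.7796 I₀ · cos²(39°) = 0.4708 I₀.
I₃ = I₂ cos²(75° − 38°) = 0.4708 I₀ · cos²(37°) = 0.3003 I₀.
I₄ = I₃ cos²(15° − 75°) = 0.3003 I₀ · cos²(60°) = 0.07508 I₀.
So 107 W/m² = 0.07508 I₀, giving I₀ = 107/0.07508 = 1425 W/m².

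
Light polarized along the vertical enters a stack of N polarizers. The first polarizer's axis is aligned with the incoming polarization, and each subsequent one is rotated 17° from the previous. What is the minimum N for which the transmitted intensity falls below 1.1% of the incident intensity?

First polarizer is aligned with the polarization: full transmission.
Each further stage multiplies by cos²(17°) = 0.9145.
After N polarizers: T = 0.9145^(N−1). Require T < 0.011 ⇒ N−1 > ln(0.011)/ln(0.9145) = 50.47, so N−1 ≥ 51 and N = 52.
Check: N=52 gives T = 0.01049 < 0.011; N=51 gives T = 0.01147.

N = 52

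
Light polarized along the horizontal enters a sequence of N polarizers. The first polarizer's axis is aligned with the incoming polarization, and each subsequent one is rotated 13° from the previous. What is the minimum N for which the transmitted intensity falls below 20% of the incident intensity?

N = 32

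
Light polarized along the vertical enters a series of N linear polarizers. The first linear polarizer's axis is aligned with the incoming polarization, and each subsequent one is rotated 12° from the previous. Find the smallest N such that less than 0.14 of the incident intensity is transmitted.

N = 46

First polarizer is aligned with the polarization: full transmission.
Each further stage multiplies by cos²(12°) = 0.9568.
After N polarizers: T = 0.9568^(N−1). Require T < 0.14 ⇒ N−1 > ln(0.14)/ln(0.9568) = 44.49, so N−1 ≥ 45 and N = 46.
Check: N=46 gives T = 0.1369 < 0.14; N=45 gives T = 0.1431.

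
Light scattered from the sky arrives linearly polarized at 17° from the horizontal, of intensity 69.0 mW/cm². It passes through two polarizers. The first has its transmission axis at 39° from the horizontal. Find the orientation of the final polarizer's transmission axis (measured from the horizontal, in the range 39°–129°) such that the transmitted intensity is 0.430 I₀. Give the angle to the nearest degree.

θ ≈ 84°

I₁ = I₀ cos²(39° − 17°) = I₀ cos²(22°) = 0.8597 I₀.
Need I₂/I₀ = 0.43, so cos²(θ − 39°) = 0.43 / 0.8597 = 0.5002.
θ − 39° = arccos(√0.5002) = 45.0°, giving θ ≈ 39 + 45.0 = 84.0°.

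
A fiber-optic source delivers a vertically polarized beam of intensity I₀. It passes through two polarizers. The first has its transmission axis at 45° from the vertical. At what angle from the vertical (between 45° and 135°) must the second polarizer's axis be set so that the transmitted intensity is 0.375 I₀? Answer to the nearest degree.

θ ≈ 75°

By Malus's law, I₁ = I₀ cos²(45° − 0°) = I₀ cos²(45°) = 0.5 I₀.
Need I₂/I₀ = 0.375, so cos²(θ − 45°) = 0.375 / 0.5 = 0.75.
θ − 45° = arccos(√0.75) = 30.0°, giving θ ≈ 45 + 30.0 = 75.0°.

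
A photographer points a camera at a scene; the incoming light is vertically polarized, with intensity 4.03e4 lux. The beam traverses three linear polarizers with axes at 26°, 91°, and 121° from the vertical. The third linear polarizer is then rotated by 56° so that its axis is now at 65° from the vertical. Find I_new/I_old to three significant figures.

Before rotation:
I₁ = I₀ cos²(26° − 0°) = I₀ cos²(26°) = 0.8078 I₀.
I₂ = I₁ cos²(91° − 26°) = 0.8078 I₀ · cos²(65°) = 0.1443 I₀.
I₃ = I₂ cos²(121° − 91°) = 0.1443 I₀ · cos²(30°) = 0.1082 I₀.
After rotation:
I₁ = I₀ cos²(26° − 0°) = I₀ cos²(26°) = 0.8078 I₀.
I₂ = I₁ cos²(91° − 26°) = 0.8078 I₀ · cos²(65°) = 0.1443 I₀.
I₃ = I₂ cos²(65° − 91°) = 0.1443 I₀ · cos²(26°) = 0.1166 I₀.
Ratio = 0.1166 / 0.1082 = 1.077.

I_new/I_old ≈ 1.08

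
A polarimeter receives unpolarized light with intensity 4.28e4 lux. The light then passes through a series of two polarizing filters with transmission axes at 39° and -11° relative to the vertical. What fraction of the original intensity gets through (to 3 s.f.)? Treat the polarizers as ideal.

I/I₀ ≈ 0.207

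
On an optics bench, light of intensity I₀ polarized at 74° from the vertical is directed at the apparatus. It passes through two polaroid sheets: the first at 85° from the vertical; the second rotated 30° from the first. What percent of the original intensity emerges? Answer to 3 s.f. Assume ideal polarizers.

I₁ = I₀ cos²(85° − 74°) = I₀ cos²(11°) = 0.9636 I₀.
I₂ = I₁ cos²(30°) = 0.9636 · 0.75 I₀ = 0.7227 I₀.
That is 72.27% of the incident intensity.

≈ 72.3%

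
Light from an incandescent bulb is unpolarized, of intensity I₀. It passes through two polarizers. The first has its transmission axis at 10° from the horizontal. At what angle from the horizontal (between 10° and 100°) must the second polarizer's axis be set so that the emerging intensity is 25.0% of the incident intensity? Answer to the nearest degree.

Unpolarized light through the first polarizer → I₁ = ½ I₀, now polarized at 10°.
Need I₂/I₀ = 0.25, so cos²(θ − 10°) = 0.25 / 0.5 = 0.5.
θ − 10° = arccos(√0.5) = 45.0°, giving θ ≈ 10 + 45.0 = 55.0°.

θ ≈ 55°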